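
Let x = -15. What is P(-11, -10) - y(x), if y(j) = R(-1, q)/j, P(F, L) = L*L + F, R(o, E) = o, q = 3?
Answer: 1334/15 ≈ 88.933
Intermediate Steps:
P(F, L) = F + L**2 (P(F, L) = L**2 + F = F + L**2)
y(j) = -1/j
P(-11, -10) - y(x) = (-11 + (-10)**2) - (-1)/(-15) = (-11 + 100) - (-1)*(-1)/15 = 89 - 1*1/15 = 89 - 1/15 = 1334/15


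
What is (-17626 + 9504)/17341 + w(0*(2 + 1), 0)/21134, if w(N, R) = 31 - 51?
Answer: -85998584/183242347 ≈ -0.46932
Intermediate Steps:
w(N, R) = -20
(-17626 + 9504)/17341 + w(0*(2 + 1), 0)/21134 = (-17626 + 9504)/17341 - 20/21134 = -8122*1/17341 - 20*1/21134 = -8122/17341 - 10/10567 = -85998584/183242347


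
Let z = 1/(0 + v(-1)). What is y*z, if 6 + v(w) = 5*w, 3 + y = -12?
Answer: 15/11 ≈ 1.3636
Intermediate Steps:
y = -15 (y = -3 - 12 = -15)
v(w) = -6 + 5*w
z = -1/11 (z = 1/(0 + (-6 + 5*(-1))) = 1/(0 + (-6 - 5)) = 1/(0 - 11) = 1/(-11) = -1/11 ≈ -0.090909)
y*z = -15*(-1/11) = 15/11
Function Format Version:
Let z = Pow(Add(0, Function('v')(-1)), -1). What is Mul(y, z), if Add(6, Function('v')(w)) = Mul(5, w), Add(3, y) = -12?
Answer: Rational(15, 11) ≈ 1.3636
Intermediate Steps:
y = -15 (y = Add(-3, -12) = -15)
Function('v')(w) = Add(-6, Mul(5, w))
z = Rational(-1, 11) (z = Pow(Add(0, Add(-6, Mul(5, -1))), -1) = Pow(Add(0, Add(-6, -5)), -1) = Pow(Add(0, -11), -1) = Pow(-11, -1) = Rational(-1, 11) ≈ -0.090909)
Mul(y, z) = Mul(-15, Rational(-1, 11)) = Rational(15, 11)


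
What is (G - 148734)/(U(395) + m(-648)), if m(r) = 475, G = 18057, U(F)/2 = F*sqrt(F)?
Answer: 2482863/9851755 - 20646966*sqrt(395)/49258775 ≈ -8.0785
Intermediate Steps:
U(F) = 2*F**(3/2) (U(F) = 2*(F*sqrt(F)) = 2*F**(3/2))
(G - 148734)/(U(395) + m(-648)) = (18057 - 148734)/(2*395**(3/2) + 475) = -130677/(2*(395*sqrt(395)) + 475) = -130677/(790*sqrt(395) + 475) = -130677/(475 + 790*sqrt(395))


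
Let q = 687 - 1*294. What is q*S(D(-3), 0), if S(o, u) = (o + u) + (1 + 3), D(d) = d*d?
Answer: 5109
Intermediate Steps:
D(d) = d**2
S(o, u) = 4 + o + u (S(o, u) = (o + u) + 4 = 4 + o + u)
q = 393 (q = 687 - 294 = 393)
q*S(D(-3), 0) = 393*(4 + (-3)**2 + 0) = 393*(4 + 9 + 0) = 393*13 = 5109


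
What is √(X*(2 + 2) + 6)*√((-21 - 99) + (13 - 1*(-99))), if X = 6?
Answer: 4*I*√15 ≈ 15.492*I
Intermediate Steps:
√(X*(2 + 2) + 6)*√((-21 - 99) + (13 - 1*(-99))) = √(6*(2 + 2) + 6)*√((-21 - 99) + (13 - 1*(-99))) = √(6*4 + 6)*√(-120 + (13 + 99)) = √(24 + 6)*√(-120 + 112) = √30*√(-8) = √30*(2*I*√2) = 4*I*√15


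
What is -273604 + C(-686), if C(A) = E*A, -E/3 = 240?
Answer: 220316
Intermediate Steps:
E = -720 (E = -3*240 = -720)
C(A) = -720*A
-273604 + C(-686) = -273604 - 720*(-686) = -273604 + 493920 = 220316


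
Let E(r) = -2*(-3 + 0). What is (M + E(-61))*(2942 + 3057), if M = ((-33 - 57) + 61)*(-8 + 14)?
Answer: -1007832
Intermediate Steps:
E(r) = 6 (E(r) = -2*(-3) = 6)
M = -174 (M = (-90 + 61)*6 = -29*6 = -174)
(M + E(-61))*(2942 + 3057) = (-174 + 6)*(2942 + 3057) = -168*5999 = -1007832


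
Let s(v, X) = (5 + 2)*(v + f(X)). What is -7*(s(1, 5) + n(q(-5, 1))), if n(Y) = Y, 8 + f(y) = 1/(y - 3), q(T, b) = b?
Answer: 623/2 ≈ 311.50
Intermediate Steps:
f(y) = -8 + 1/(-3 + y) (f(y) = -8 + 1/(y - 3) = -8 + 1/(-3 + y))
s(v, X) = 7*v + 7*(25 - 8*X)/(-3 + X) (s(v, X) = (5 + 2)*(v + (25 - 8*X)/(-3 + X)) = 7*(v + (25 - 8*X)/(-3 + X)) = 7*v + 7*(25 - 8*X)/(-3 + X))
-7*(s(1, 5) + n(q(-5, 1))) = -7*(7*(25 - 8*5 + 1*(-3 + 5))/(-3 + 5) + 1) = -7*(7*(25 - 40 + 1*2)/2 + 1) = -7*(7*(½)*(25 - 40 + 2) + 1) = -7*(7*(½)*(-13) + 1) = -7*(-91/2 + 1) = -7*(-89/2) = 623/2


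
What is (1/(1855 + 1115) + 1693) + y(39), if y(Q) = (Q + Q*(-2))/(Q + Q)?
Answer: 2513363/1485 ≈ 1692.5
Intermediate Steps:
y(Q) = -½ (y(Q) = (Q - 2*Q)/((2*Q)) = (-Q)*(1/(2*Q)) = -½)
(1/(1855 + 1115) + 1693) + y(39) = (1/(1855 + 1115) + 1693) - ½ = (1/2970 + 1693) - ½ = 5028211/2970 - ½ = 2513363/1485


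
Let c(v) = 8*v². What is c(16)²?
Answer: 4194304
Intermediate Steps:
c(16)² = (8*16²)² = (8*256)² = 2048² = 4194304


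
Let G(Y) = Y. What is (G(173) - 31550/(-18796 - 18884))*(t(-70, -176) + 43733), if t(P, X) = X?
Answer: 9510220861/1256 ≈ 7.5718e+6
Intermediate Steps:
(G(173) - 31550/(-18796 - 18884))*(t(-70, -176) + 43733) = (173 - 31550/(-18796 - 18884))*(-176 + 43733) = (173 - 31550/(-37680))*43557 = (173 - 31550*(-1/37680))*43557 = (173 + 3155/3768)*43557 = (655019/3768)*43557 = 9510220861/1256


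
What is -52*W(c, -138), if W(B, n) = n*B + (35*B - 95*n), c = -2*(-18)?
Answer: -488904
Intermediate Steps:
c = 36
W(B, n) = -95*n + 35*B + B*n (W(B, n) = B*n + (-95*n + 35*B) = -95*n + 35*B + B*n)
-52*W(c, -138) = -52*(-95*(-138) + 35*36 + 36*(-138)) = -52*(13110 + 1260 - 4968) = -52*9402 = -488904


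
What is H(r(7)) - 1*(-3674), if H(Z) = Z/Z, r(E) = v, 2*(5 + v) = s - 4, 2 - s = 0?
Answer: 3675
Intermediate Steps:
s = 2 (s = 2 - 1*0 = 2 + 0 = 2)
v = -6 (v = -5 + (2 - 4)/2 = -5 + (1/2)*(-2) = -5 - 1 = -6)
r(E) = -6
H(Z) = 1
H(r(7)) - 1*(-3674) = 1 - 1*(-3674) = 1 + 3674 = 3675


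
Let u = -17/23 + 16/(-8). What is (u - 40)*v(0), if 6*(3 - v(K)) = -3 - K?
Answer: -6881/46 ≈ -149.59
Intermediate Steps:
v(K) = 7/2 + K/6 (v(K) = 3 - (-3 - K)/6 = 3 + (1/2 + K/6) = 7/2 + K/6)
u = -63/23 (u = -17*1/23 + 16*(-1/8) = -17/23 - 2 = -63/23 ≈ -2.7391)
(u - 40)*v(0) = (-63/23 - 40)*(7/2 + (1/6)*0) = -983*(7/2 + 0)/23 = -983/23*7/2 = -6881/46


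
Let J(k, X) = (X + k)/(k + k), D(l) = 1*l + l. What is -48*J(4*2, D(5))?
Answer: -54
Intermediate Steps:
D(l) = 2*l (D(l) = l + l = 2*l)
J(k, X) = (X + k)/(2*k) (J(k, X) = (X + k)/((2*k)) = (X + k)*(1/(2*k)) = (X + k)/(2*k))
-48*J(4*2, D(5)) = -24*(2*5 + 4*2)/(4*2) = -24*(10 + 8)/8 = -24*18/8 = -48*9/8 = -54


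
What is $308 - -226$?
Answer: $534$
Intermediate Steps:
$308 - -226 = 308 + 226 = 534$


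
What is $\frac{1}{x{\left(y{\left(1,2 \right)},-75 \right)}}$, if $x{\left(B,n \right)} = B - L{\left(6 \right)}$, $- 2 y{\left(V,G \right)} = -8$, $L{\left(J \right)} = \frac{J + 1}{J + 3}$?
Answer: $\frac{9}{29} \approx 0.31034$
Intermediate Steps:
$L{\left(J \right)} = \frac{1 + J}{3 + J}$
$y{\left(V,G \right)} = 4$ ($y{\left(V,G \right)} = \left(- \frac{1}{2}\right) \left(-8\right) = 4$)
$x{\left(B,n \right)} = - \frac{7}{9} + B$ ($x{\left(B,n \right)} = B - \frac{1 + 6}{3 + 6} = B - \frac{1}{9} \cdot 7 = B - \frac{7}{9} = - \frac{7}{9} + B$)
$\frac{1}{x{\left(y{\left(1,2 \right)},-75 \right)}} = \frac{1}{- \frac{7}{9} + 4} = \frac{1}{\frac{29}{9}} = \frac{9}{29}$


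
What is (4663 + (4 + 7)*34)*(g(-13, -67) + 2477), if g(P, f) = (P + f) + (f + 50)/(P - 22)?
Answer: 422664744/35 ≈ 1.2076e+7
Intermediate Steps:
g(P, f) = P + f + (50 + f)/(-22 + P) (g(P, f) = (P + f) + (50 + f)/(-22 + P) = P + f + (50 + f)/(-22 + P))
(4663 + (4 + 7)*34)*(g(-13, -67) + 2477) = (4663 + (4 + 7)*34)*((50 + (-13)² - 22*(-13) - 21*(-67) - 13*(-67))/(-22 - 13) + 2477) = (4663 + 11*34)*((50 + 169 + 286 + 1407 + 871)/(-35) + 2477) = (4663 + 374)*(-1/35*2783 + 2477) = 5037*(-2783/35 + 2477) = 5037*(83912/35) = 422664744/35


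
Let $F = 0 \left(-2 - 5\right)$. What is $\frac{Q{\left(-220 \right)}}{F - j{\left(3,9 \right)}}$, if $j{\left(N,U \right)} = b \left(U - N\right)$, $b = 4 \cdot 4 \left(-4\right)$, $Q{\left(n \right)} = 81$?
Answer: $\frac{27}{128} \approx 0.21094$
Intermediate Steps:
$b = -64$ ($b = 16 \left(-4\right) = -64$)
$F = 0$ ($F = 0 \left(-7\right) = 0$)
$j{\left(N,U \right)} = - 64 U + 64 N$ ($j{\left(N,U \right)} = - 64 \left(U - N\right) = - 64 U + 64 N$)
$\frac{Q{\left(-220 \right)}}{F - j{\left(3,9 \right)}} = \frac{81}{0 - \left(\left(-64\right) 9 + 64 \cdot 3\right)} = \frac{81}{0 - \left(-576 + 192\right)} = \frac{81}{0 - -384} = \frac{81}{0 + 384} = \frac{81}{384} = 81 \cdot \frac{1}{384} = \frac{27}{128}$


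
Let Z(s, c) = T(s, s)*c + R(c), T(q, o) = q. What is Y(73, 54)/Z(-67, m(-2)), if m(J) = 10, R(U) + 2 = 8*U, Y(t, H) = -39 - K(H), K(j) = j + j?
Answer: 147/592 ≈ 0.24831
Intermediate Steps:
K(j) = 2*j
Y(t, H) = -39 - 2*H
R(U) = -2 + 8*U
Z(s, c) = -2 + 8*c + c*s (Z(s, c) = s*c + (-2 + 8*c) = c*s + (-2 + 8*c) = -2 + 8*c + c*s)
Y(73, 54)/Z(-67, m(-2)) = (-39 - 2*54)/(-2 + 8*10 + 10*(-67)) = (-39 - 108)/(-2 + 80 - 670) = -147/(-592) = -147*(-1/592) = 147/592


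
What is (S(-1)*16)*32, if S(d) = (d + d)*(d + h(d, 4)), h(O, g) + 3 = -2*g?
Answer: 12288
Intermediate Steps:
h(O, g) = -3 - 2*g
S(d) = 2*d*(-11 + d) (S(d) = (d + d)*(d + (-3 - 2*4)) = (2*d)*(d + (-3 - 8)) = (2*d)*(d - 11) = (2*d)*(-11 + d) = 2*d*(-11 + d))
(S(-1)*16)*32 = ((2*(-1)*(-11 - 1))*16)*32 = ((2*(-1)*(-12))*16)*32 = (24*16)*32 = 384*32 = 12288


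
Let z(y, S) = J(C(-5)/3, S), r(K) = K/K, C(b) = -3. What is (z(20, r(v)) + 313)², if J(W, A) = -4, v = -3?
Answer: 95481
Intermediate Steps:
r(K) = 1
z(y, S) = -4
(z(20, r(v)) + 313)² = (-4 + 313)² = 309² = 95481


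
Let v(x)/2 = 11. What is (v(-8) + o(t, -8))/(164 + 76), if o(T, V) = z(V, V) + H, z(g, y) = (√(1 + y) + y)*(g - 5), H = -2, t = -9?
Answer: 31/60 - 13*I*√7/240 ≈ 0.51667 - 0.14331*I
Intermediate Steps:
z(g, y) = (-5 + g)*(y + √(1 + y)) (z(g, y) = (y + √(1 + y))*(-5 + g) = (-5 + g)*(y + √(1 + y)))
v(x) = 22 (v(x) = 2*11 = 22)
o(T, V) = -2 + V² - 5*V - 5*√(1 + V) + V*√(1 + V) (o(T, V) = (-5*V - 5*√(1 + V) + V*V + V*√(1 + V)) - 2 = (-5*V - 5*√(1 + V) + V² + V*√(1 + V)) - 2 = (V² - 5*V - 5*√(1 + V) + V*√(1 + V)) - 2 = -2 + V² - 5*V - 5*√(1 + V) + V*√(1 + V))
(v(-8) + o(t, -8))/(164 + 76) = (22 + (-2 + (-8)² - 5*(-8) - 5*√(1 - 8) - 8*√(1 - 8)))/(164 + 76) = (22 + (-2 + 64 + 40 - 5*I*√7 - 8*I*√7))/240 = (22 + (-2 + 64 + 40 - 5*I*√7 - 8*I*√7))*(1/240) = (22 + (102 - 13*I*√7))*(1/240) = (124 - 13*I*√7)*(1/240) = 31/60 - 13*I*√7/240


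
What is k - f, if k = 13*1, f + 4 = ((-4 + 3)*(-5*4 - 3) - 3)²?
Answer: -383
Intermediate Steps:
f = 396 (f = -4 + ((-4 + 3)*(-5*4 - 3) - 3)² = -4 + (-(-20 - 3) - 3)² = -4 + (-1*(-23) - 3)² = -4 + (23 - 3)² = -4 + 20² = -4 + 400 = 396)
k = 13
k - f = 13 - 1*396 = 13 - 396 = -383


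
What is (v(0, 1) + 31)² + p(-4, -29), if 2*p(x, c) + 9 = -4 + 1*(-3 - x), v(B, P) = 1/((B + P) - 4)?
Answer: 8410/9 ≈ 934.44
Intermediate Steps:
v(B, P) = 1/(-4 + B + P)
p(x, c) = -8 - x/2 (p(x, c) = -9/2 + (-4 + 1*(-3 - x))/2 = -9/2 + (-4 + (-3 - x))/2 = -9/2 + (-7 - x)/2 = -9/2 + (-7/2 - x/2) = -8 - x/2)
(v(0, 1) + 31)² + p(-4, -29) = (1/(-4 + 0 + 1) + 31)² + (-8 - ½*(-4)) = (1/(-3) + 31)² + (-8 + 2) = (-⅓ + 31)² - 6 = (92/3)² - 6 = 8464/9 - 6 = 8410/9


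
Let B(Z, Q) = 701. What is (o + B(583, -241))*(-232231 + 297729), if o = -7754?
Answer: -461957394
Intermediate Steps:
(o + B(583, -241))*(-232231 + 297729) = (-7754 + 701)*(-232231 + 297729) = -7053*65498 = -461957394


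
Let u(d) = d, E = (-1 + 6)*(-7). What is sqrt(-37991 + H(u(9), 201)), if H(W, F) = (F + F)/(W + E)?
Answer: 2*I*sqrt(1605773)/13 ≈ 194.95*I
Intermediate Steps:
E = -35 (E = 5*(-7) = -35)
H(W, F) = 2*F/(-35 + W) (H(W, F) = (F + F)/(W - 35) = (2*F)/(-35 + W) = 2*F/(-35 + W))
sqrt(-37991 + H(u(9), 201)) = sqrt(-37991 + 2*201/(-35 + 9)) = sqrt(-37991 + 2*201/(-26)) = sqrt(-37991 + 2*201*(-1/26)) = sqrt(-37991 - 201/13) = sqrt(-494084/13) = 2*I*sqrt(1605773)/13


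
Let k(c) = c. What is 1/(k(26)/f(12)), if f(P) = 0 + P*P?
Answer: 72/13 ≈ 5.5385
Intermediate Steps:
f(P) = P² (f(P) = 0 + P² = P²)
1/(k(26)/f(12)) = 1/(26/(12²)) = 1/(26/144) = 1/(26*(1/144)) = 1/(13/72) = 72/13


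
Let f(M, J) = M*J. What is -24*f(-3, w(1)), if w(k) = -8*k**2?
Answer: -576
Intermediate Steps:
f(M, J) = J*M
-24*f(-3, w(1)) = -24*(-8*1**2)*(-3) = -24*(-8*1)*(-3) = -(-192)*(-3) = -24*24 = -576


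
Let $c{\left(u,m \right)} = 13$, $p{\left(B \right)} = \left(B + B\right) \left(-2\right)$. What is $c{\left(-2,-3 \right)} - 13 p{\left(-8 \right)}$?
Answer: $-403$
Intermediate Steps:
$p{\left(B \right)} = - 4 B$ ($p{\left(B \right)} = 2 B \left(-2\right) = - 4 B$)
$c{\left(-2,-3 \right)} - 13 p{\left(-8 \right)} = 13 - 13 \left(\left(-4\right) \left(-8\right)\right) = 13 - 416 = -403$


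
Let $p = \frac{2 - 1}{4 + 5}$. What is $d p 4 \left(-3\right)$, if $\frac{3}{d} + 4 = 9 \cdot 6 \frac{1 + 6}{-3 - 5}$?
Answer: $\frac{16}{205} \approx 0.078049$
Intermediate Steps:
$p = \frac{1}{9}$ ($p = 1 \cdot \frac{1}{9} = \frac{1}{9} \approx 0.11111$)
$d = - \frac{12}{205}$ ($d = \frac{3}{-4 + 9 \cdot 6 \frac{1 + 6}{-3 - 5}} = \frac{3}{-4 + 54 \frac{7}{-8}} = \frac{3}{-4 + 54 \cdot 7 \left(- \frac{1}{8}\right)} = \frac{3}{-4 + 54 \left(- \frac{7}{8}\right)} = \frac{3}{-4 - \frac{189}{4}} = \frac{3}{- \frac{205}{4}} = 3 \left(- \frac{4}{205}\right) = - \frac{12}{205} \approx -0.058537$)
$d p 4 \left(-3\right) = - \frac{12 \cdot \frac{1}{9} \cdot 4 \left(-3\right)}{205} = - \frac{12 \cdot \frac{4}{9} \left(-3\right)}{205} = \left(- \frac{12}{205}\right) \left(- \frac{4}{3}\right) = \frac{16}{205}$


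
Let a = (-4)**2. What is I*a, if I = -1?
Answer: -16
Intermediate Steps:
a = 16
I*a = -1*16 = -16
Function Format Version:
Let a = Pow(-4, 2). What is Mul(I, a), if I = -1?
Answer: -16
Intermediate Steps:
a = 16
Mul(I, a) = Mul(-1, 16) = -16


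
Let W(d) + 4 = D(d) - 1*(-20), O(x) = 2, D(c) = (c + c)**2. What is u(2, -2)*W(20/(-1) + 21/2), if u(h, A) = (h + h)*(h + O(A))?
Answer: 6032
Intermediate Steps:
D(c) = 4*c**2 (D(c) = (2*c)**2 = 4*c**2)
u(h, A) = 2*h*(2 + h) (u(h, A) = (h + h)*(h + 2) = (2*h)*(2 + h) = 2*h*(2 + h))
W(d) = 16 + 4*d**2 (W(d) = -4 + (4*d**2 - 1*(-20)) = -4 + (4*d**2 + 20) = -4 + (20 + 4*d**2) = 16 + 4*d**2)
u(2, -2)*W(20/(-1) + 21/2) = (2*2*(2 + 2))*(16 + 4*(20/(-1) + 21/2)**2) = (2*2*4)*(16 + 4*(20*(-1) + 21*(1/2))**2) = 16*(16 + 4*(-20 + 21/2)**2) = 16*(16 + 4*(-19/2)**2) = 16*(16 + 4*(361/4)) = 16*(16 + 361) = 16*377 = 6032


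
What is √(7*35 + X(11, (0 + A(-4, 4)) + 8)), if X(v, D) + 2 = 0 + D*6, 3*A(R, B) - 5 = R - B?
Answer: √285 ≈ 16.882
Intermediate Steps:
A(R, B) = 5/3 - B/3 + R/3 (A(R, B) = 5/3 + (R - B)/3 = 5/3 + (-B/3 + R/3) = 5/3 - B/3 + R/3)
X(v, D) = -2 + 6*D (X(v, D) = -2 + (0 + D*6) = -2 + (0 + 6*D) = -2 + 6*D)
√(7*35 + X(11, (0 + A(-4, 4)) + 8)) = √(7*35 + (-2 + 6*((0 + (5/3 - ⅓*4 + (⅓)*(-4))) + 8))) = √(245 + (-2 + 6*((0 + (5/3 - 4/3 - 4/3)) + 8))) = √(245 + (-2 + 6*((0 - 1) + 8))) = √(245 + (-2 + 6*(-1 + 8))) = √(245 + (-2 + 6*7)) = √(245 + (-2 + 42)) = √(245 + 40) = √285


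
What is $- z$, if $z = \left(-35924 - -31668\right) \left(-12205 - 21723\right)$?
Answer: $-144397568$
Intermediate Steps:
$z = 144397568$ ($z = \left(-35924 + 31668\right) \left(-33928\right) = \left(-4256\right) \left(-33928\right) = 144397568$)
$- z = \left(-1\right) 144397568 = -144397568$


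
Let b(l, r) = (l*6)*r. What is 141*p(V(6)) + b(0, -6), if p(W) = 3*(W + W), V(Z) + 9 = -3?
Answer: -10152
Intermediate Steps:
V(Z) = -12 (V(Z) = -9 - 3 = -12)
p(W) = 6*W (p(W) = 3*(2*W) = 6*W)
b(l, r) = 6*l*r (b(l, r) = (6*l)*r = 6*l*r)
141*p(V(6)) + b(0, -6) = 141*(6*(-12)) + 6*0*(-6) = 141*(-72) + 0 = -10152 + 0 = -10152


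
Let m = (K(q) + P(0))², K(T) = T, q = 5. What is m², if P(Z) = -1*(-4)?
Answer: 6561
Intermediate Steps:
P(Z) = 4
m = 81 (m = (5 + 4)² = 9² = 81)
m² = 81² = 6561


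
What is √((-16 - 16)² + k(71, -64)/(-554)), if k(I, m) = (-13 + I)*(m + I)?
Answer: √78514265/277 ≈ 31.989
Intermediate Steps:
k(I, m) = (-13 + I)*(I + m)
√((-16 - 16)² + k(71, -64)/(-554)) = √((-16 - 16)² + (71² - 13*71 - 13*(-64) + 71*(-64))/(-554)) = √((-32)² + (5041 - 923 + 832 - 4544)*(-1/554)) = √(1024 + 406*(-1/554)) = √(1024 - 203/277) = √(283445/277) = √78514265/277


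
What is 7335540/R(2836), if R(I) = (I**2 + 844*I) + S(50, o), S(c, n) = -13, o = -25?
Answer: 7335540/10436467 ≈ 0.70288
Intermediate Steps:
R(I) = -13 + I**2 + 844*I (R(I) = (I**2 + 844*I) - 13 = -13 + I**2 + 844*I)
7335540/R(2836) = 7335540/(-13 + 2836**2 + 844*2836) = 7335540/(-13 + 8042896 + 2393584) = 7335540/10436467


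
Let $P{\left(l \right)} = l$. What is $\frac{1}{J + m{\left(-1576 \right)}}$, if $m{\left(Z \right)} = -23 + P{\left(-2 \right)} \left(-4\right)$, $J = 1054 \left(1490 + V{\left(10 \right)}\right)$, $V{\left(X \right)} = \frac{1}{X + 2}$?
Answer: $\frac{6}{9423197} \approx 6.3673 \cdot 10^{-7}$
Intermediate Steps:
$V{\left(X \right)} = \frac{1}{2 + X}$
$J = \frac{9423287}{6}$ ($J = 1054 \left(1490 + \frac{1}{2 + 10}\right) = 1054 \left(1490 + \frac{1}{12}\right) = 1054 \cdot \frac{17881}{12} = \frac{9423287}{6} \approx 1.5705 \cdot 10^{6}$)
$m{\left(Z \right)} = -15$ ($m{\left(Z \right)} = -23 - -8 = -23 + 8 = -15$)
$\frac{1}{J + m{\left(-1576 \right)}} = \frac{1}{\frac{9423287}{6} - 15} = \frac{1}{\frac{9423197}{6}} = \frac{6}{9423197}$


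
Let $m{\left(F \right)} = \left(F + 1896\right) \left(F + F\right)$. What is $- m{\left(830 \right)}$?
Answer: $-4525160$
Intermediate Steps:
$m{\left(F \right)} = 2 F \left(1896 + F\right)$ ($m{\left(F \right)} = \left(1896 + F\right) 2 F = 2 F \left(1896 + F\right)$)
$- m{\left(830 \right)} = - 2 \cdot 830 \left(1896 + 830\right) = - 2 \cdot 830 \cdot 2726 = \left(-1\right) 4525160 = -4525160$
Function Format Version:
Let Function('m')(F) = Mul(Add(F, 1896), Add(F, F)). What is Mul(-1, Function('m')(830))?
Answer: -4525160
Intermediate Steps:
Function('m')(F) = Mul(2, F, Add(1896, F)) (Function('m')(F) = Mul(Add(1896, F), Mul(2, F)) = Mul(2, F, Add(1896, F)))
Mul(-1, Function('m')(830)) = Mul(-1, Mul(2, 830, Add(1896, 830))) = Mul(-1, Mul(2, 830, 2726)) = Mul(-1, 4525160) = -4525160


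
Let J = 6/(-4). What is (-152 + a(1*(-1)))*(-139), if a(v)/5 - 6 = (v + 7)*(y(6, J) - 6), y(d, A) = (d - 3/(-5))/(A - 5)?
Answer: 600758/13 ≈ 46212.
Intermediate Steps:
J = -3/2 (J = 6*(-1/4) = -3/2 ≈ -1.5000)
y(d, A) = (3/5 + d)/(-5 + A) (y(d, A) = (d - 3*(-1/5))/(-5 + A) = (d + 3/5)/(-5 + A) = (3/5 + d)/(-5 + A))
a(v) = -2802/13 - 456*v/13 (a(v) = 30 + 5*((v + 7)*((3/5 + 6)/(-5 - 3/2) - 6)) = 30 + 5*((7 + v)*((33/5)/(-13/2) - 6)) = 30 + 5*((7 + v)*(-2/13*33/5 - 6)) = 30 + 5*((7 + v)*(-66/65 - 6)) = 30 + 5*((7 + v)*(-456/65)) = 30 + 5*(-3192/65 - 456*v/65) = 30 + (-3192/13 - 456*v/13) = -2802/13 - 456*v/13)
(-152 + a(1*(-1)))*(-139) = (-152 + (-2802/13 - 456*(-1)/13))*(-139) = (-152 + (-2802/13 - 456/13*(-1)))*(-139) = (-152 + (-2802/13 + 456/13))*(-139) = (-152 - 2346/13)*(-139) = -4322/13*(-139) = 600758/13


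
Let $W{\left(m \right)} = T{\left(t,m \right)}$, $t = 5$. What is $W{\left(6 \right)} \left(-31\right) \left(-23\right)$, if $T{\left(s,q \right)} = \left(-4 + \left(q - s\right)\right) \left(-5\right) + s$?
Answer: $14260$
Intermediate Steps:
$T{\left(s,q \right)} = 20 - 5 q + 6 s$ ($T{\left(s,q \right)} = \left(-4 + q - s\right) \left(-5\right) + s = \left(20 - 5 q + 5 s\right) + s = 20 - 5 q + 6 s$)
$W{\left(m \right)} = 50 - 5 m$ ($W{\left(m \right)} = 20 - 5 m + 6 \cdot 5 = 20 - 5 m + 30 = 50 - 5 m$)
$W{\left(6 \right)} \left(-31\right) \left(-23\right) = \left(50 - 30\right) \left(-31\right) \left(-23\right) = 20 \left(-31\right) \left(-23\right) = \left(-620\right) \left(-23\right) = 14260$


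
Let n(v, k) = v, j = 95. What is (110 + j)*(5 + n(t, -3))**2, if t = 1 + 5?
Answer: 24805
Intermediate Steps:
t = 6
(110 + j)*(5 + n(t, -3))**2 = (110 + 95)*(5 + 6)**2 = 205*11**2 = 205*121 = 24805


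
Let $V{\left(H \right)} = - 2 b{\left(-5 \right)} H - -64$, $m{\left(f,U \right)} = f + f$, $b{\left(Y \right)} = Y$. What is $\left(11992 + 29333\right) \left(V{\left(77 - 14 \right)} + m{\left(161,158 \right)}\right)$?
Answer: $41986200$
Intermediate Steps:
$m{\left(f,U \right)} = 2 f$
$V{\left(H \right)} = 64 + 10 H$ ($V{\left(H \right)} = \left(-2\right) \left(-5\right) H - -64 = 10 H + 64 = 64 + 10 H$)
$\left(11992 + 29333\right) \left(V{\left(77 - 14 \right)} + m{\left(161,158 \right)}\right) = \left(11992 + 29333\right) \left(\left(64 + 10 \left(77 - 14\right)\right) + 2 \cdot 161\right) = 41325 \left(\left(64 + 10 \cdot 63\right) + 322\right) = 41325 \left(\left(64 + 630\right) + 322\right) = 41325 \left(694 + 322\right) = 41325 \cdot 1016 = 41986200$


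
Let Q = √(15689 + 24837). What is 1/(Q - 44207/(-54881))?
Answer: -2426124367/122059284289837 + 3011924161*√40526/122059284289837 ≈ 0.0049476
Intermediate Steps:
Q = √40526 ≈ 201.31
1/(Q - 44207/(-54881)) = 1/(√40526 - 44207/(-54881)) = 1/(√40526 - 44207*(-1/54881)) = 1/(√40526 + 44207/54881) = 1/(44207/54881 + √40526)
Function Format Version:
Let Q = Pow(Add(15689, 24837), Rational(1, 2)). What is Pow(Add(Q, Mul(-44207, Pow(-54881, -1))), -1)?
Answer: Add(Rational(-2426124367, 122059284289837), Mul(Rational(3011924161, 122059284289837), Pow(40526, Rational(1, 2)))) ≈ 0.0049476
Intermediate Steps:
Q = Pow(40526, Rational(1, 2)) ≈ 201.31
Pow(Add(Q, Mul(-44207, Pow(-54881, -1))), -1) = Pow(Add(Pow(40526, Rational(1, 2)), Mul(-44207, Pow(-54881, -1))), -1) = Pow(Add(Pow(40526, Rational(1, 2)), Mul(-44207, Rational(-1, 54881))), -1) = Pow(Add(Pow(40526, Rational(1, 2)), Rational(44207, 54881)), -1) = Pow(Add(Rational(44207, 54881), Pow(40526, Rational(1, 2))), -1)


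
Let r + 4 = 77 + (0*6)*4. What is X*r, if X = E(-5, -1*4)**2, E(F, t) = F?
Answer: 1825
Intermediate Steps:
X = 25 (X = (-5)**2 = 25)
r = 73 (r = -4 + (77 + (0*6)*4) = -4 + (77 + 0*4) = -4 + (77 + 0) = -4 + 77 = 73)
X*r = 25*73 = 1825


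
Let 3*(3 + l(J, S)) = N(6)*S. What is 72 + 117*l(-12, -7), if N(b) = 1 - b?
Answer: 1086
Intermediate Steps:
l(J, S) = -3 - 5*S/3 (l(J, S) = -3 + ((1 - 1*6)*S)/3 = -3 + ((1 - 6)*S)/3 = -3 + (-5*S)/3 = -3 - 5*S/3)
72 + 117*l(-12, -7) = 72 + 117*(-3 - 5/3*(-7)) = 72 + 117*(-3 + 35/3) = 72 + 117*(26/3) = 72 + 1014 = 1086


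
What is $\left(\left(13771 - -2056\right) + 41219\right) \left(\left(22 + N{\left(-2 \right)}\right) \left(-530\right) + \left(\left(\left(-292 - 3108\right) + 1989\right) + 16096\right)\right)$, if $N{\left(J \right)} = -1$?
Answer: $202798530$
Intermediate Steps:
$\left(\left(13771 - -2056\right) + 41219\right) \left(\left(22 + N{\left(-2 \right)}\right) \left(-530\right) + \left(\left(\left(-292 - 3108\right) + 1989\right) + 16096\right)\right) = \left(\left(13771 - -2056\right) + 41219\right) \left(\left(22 - 1\right) \left(-530\right) + \left(\left(\left(-292 - 3108\right) + 1989\right) + 16096\right)\right) = \left(\left(13771 + 2056\right) + 41219\right) \left(21 \left(-530\right) + \left(\left(-3400 + 1989\right) + 16096\right)\right) = \left(15827 + 41219\right) \left(-11130 + \left(-1411 + 16096\right)\right) = 57046 \left(-11130 + 14685\right) = 57046 \cdot 3555 = 202798530$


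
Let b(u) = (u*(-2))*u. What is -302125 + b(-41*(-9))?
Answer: -574447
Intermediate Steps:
b(u) = -2*u² (b(u) = (-2*u)*u = -2*u²)
-302125 + b(-41*(-9)) = -302125 - 2*(-41*(-9))² = -302125 - 2*369² = -302125 - 2*136161 = -302125 - 272322 = -574447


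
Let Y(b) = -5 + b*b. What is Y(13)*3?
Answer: 492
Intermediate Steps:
Y(b) = -5 + b**2
Y(13)*3 = (-5 + 13**2)*3 = (-5 + 169)*3 = 164*3 = 492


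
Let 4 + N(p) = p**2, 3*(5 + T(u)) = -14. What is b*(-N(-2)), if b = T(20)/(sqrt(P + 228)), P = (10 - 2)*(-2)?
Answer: 0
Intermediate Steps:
T(u) = -29/3 (T(u) = -5 + (1/3)*(-14) = -5 - 14/3 = -29/3)
N(p) = -4 + p**2
P = -16 (P = 8*(-2) = -16)
b = -29*sqrt(53)/318 (b = -29/(3*sqrt(-16 + 228)) = -29*sqrt(53)/106/3 = -29*sqrt(53)/318 ≈ -0.66391)
b*(-N(-2)) = (-29*sqrt(53)/318)*(-(-4 + (-2)**2)) = (-29*sqrt(53)/318)*(-(-4 + 4)) = (-29*sqrt(53)/318)*(-1*0) = -29*sqrt(53)/318*0 = 0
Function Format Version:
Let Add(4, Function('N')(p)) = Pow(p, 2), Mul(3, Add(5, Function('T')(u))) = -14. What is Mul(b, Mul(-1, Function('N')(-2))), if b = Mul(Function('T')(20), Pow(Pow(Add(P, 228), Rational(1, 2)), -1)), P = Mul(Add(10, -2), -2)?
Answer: 0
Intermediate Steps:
Function('T')(u) = Rational(-29, 3) (Function('T')(u) = Add(-5, Mul(Rational(1, 3), -14)) = Add(-5, Rational(-14, 3)) = Rational(-29, 3))
Function('N')(p) = Add(-4, Pow(p, 2))
P = -16 (P = Mul(8, -2) = -16)
b = Mul(Rational(-29, 318), Pow(53, Rational(1, 2))) (b = Mul(Rational(-29, 3), Pow(Pow(Add(-16, 228), Rational(1, 2)), -1)) = Mul(Rational(-29, 3), Pow(Pow(212, Rational(1, 2)), -1)) = Mul(Rational(-29, 3), Pow(Mul(2, Pow(53, Rational(1, 2))), -1)) = Mul(Rational(-29, 3), Mul(Rational(1, 106), Pow(53, Rational(1, 2)))) = Mul(Rational(-29, 318), Pow(53, Rational(1, 2))) ≈ -0.66391)
Mul(b, Mul(-1, Function('N')(-2))) = Mul(Mul(Rational(-29, 318), Pow(53, Rational(1, 2))), Mul(-1, Add(-4, Pow(-2, 2)))) = Mul(Mul(Rational(-29, 318), Pow(53, Rational(1, 2))), Mul(-1, Add(-4, 4))) = Mul(Mul(Rational(-29, 318), Pow(53, Rational(1, 2))), Mul(-1, 0)) = Mul(Mul(Rational(-29, 318), Pow(53, Rational(1, 2))), 0) = 0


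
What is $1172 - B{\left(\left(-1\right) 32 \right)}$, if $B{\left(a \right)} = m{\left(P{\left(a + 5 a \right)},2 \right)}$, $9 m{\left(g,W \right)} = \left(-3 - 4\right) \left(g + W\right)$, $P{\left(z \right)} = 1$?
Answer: $\frac{3523}{3} \approx 1174.3$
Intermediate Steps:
$m{\left(g,W \right)} = - \frac{7 W}{9} - \frac{7 g}{9}$ ($m{\left(g,W \right)} = \frac{\left(-3 - 4\right) \left(g + W\right)}{9} = \frac{\left(-7\right) \left(W + g\right)}{9} = \frac{- 7 W - 7 g}{9} = - \frac{7 W}{9} - \frac{7 g}{9}$)
$B{\left(a \right)} = - \frac{7}{3}$ ($B{\left(a \right)} = \left(- \frac{7}{9}\right) 2 - \frac{7}{9} = - \frac{14}{9} - \frac{7}{9} = - \frac{7}{3}$)
$1172 - B{\left(\left(-1\right) 32 \right)} = 1172 - - \frac{7}{3} = 1172 + \frac{7}{3} = \frac{3523}{3}$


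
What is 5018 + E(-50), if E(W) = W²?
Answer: 7518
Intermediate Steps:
5018 + E(-50) = 5018 + (-50)² = 5018 + 2500 = 7518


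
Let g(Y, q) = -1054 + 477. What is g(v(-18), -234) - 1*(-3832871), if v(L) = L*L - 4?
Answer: 3832294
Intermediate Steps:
v(L) = -4 + L² (v(L) = L² - 4 = -4 + L²)
g(Y, q) = -577
g(v(-18), -234) - 1*(-3832871) = -577 - 1*(-3832871) = -577 + 3832871 = 3832294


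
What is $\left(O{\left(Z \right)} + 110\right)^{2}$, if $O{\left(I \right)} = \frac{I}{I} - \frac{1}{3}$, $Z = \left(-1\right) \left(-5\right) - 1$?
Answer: $\frac{110224}{9} \approx 12247.0$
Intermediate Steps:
$Z = 4$ ($Z = 5 - 1 = 4$)
$O{\left(I \right)} = \frac{2}{3}$ ($O{\left(I \right)} = 1 - \frac{1}{3} = \frac{2}{3}$)
$\left(O{\left(Z \right)} + 110\right)^{2} = \left(\frac{2}{3} + 110\right)^{2} = \left(\frac{332}{3}\right)^{2} = \frac{110224}{9}$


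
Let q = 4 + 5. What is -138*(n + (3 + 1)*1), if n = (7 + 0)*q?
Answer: -9246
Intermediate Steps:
q = 9
n = 63 (n = (7 + 0)*9 = 7*9 = 63)
-138*(n + (3 + 1)*1) = -138*(63 + (3 + 1)*1) = -138*(63 + 4*1) = -138*(63 + 4) = -138*67 = -9246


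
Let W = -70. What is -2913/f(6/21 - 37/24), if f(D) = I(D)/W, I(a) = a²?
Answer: 5755155840/44521 ≈ 1.2927e+5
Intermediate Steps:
f(D) = -D²/70 (f(D) = D²/(-70) = D²*(-1/70) = -D²/70)
-2913/f(6/21 - 37/24) = -2913*(-70/(6/21 - 37/24)²) = -2913*(-70/(6*(1/21) - 37*1/24)²) = -2913*(-70/(2/7 - 37/24)²) = -2913/((-(-211/168)²/70)) = -2913/((-1/70*44521/28224)) = -2913/(-44521/1975680) = -2913*(-1975680/44521) = 5755155840/44521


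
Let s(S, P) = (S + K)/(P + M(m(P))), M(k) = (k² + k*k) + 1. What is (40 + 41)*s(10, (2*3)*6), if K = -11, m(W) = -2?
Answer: -9/5 ≈ -1.8000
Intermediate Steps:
M(k) = 1 + 2*k² (M(k) = (k² + k²) + 1 = 2*k² + 1 = 1 + 2*k²)
s(S, P) = (-11 + S)/(9 + P) (s(S, P) = (S - 11)/(P + (1 + 2*(-2)²)) = (-11 + S)/(P + (1 + 2*4)) = (-11 + S)/(P + (1 + 8)) = (-11 + S)/(P + 9) = (-11 + S)/(9 + P))
(40 + 41)*s(10, (2*3)*6) = (40 + 41)*((-11 + 10)/(9 + (2*3)*6)) = 81*(-1/(9 + 6*6)) = 81*(-1/(9 + 36)) = 81*(-1/45) = -9/5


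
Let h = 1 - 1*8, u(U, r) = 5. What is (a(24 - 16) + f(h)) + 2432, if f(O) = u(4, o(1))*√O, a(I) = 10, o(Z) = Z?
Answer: 2442 + 5*I*√7 ≈ 2442.0 + 13.229*I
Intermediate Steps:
h = -7 (h = 1 - 8 = -7)
f(O) = 5*√O
(a(24 - 16) + f(h)) + 2432 = (10 + 5*√(-7)) + 2432 = (10 + 5*(I*√7)) + 2432 = (10 + 5*I*√7) + 2432 = 2442 + 5*I*√7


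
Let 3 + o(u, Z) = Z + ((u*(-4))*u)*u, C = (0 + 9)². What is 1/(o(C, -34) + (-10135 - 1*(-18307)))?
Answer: -1/2117629 ≈ -4.7223e-7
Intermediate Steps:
C = 81 (C = 9² = 81)
o(u, Z) = -3 + Z - 4*u³ (o(u, Z) = -3 + (Z + ((u*(-4))*u)*u) = -3 + (Z + ((-4*u)*u)*u) = -3 + (Z + (-4*u²)*u) = -3 + (Z - 4*u³) = -3 + Z - 4*u³)
1/(o(C, -34) + (-10135 - 1*(-18307))) = 1/((-3 - 34 - 4*81³) + (-10135 - 1*(-18307))) = 1/((-3 - 34 - 4*531441) + (-10135 + 18307)) = 1/((-3 - 34 - 2125764) + 8172) = 1/(-2125801 + 8172) = 1/(-2117629) = -1/2117629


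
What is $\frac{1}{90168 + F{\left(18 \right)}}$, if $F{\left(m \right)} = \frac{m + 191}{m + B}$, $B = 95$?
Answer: $\frac{113}{10189193} \approx 1.109 \cdot 10^{-5}$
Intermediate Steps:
$F{\left(m \right)} = \frac{191 + m}{95 + m}$ ($F{\left(m \right)} = \frac{m + 191}{m + 95} = \frac{191 + m}{95 + m}$)
$\frac{1}{90168 + F{\left(18 \right)}} = \frac{1}{90168 + \frac{191 + 18}{95 + 18}} = \frac{1}{90168 + \frac{1}{113} \cdot 209} = \frac{1}{90168 + \frac{209}{113}} = \frac{1}{\frac{10189193}{113}} = \frac{113}{10189193}$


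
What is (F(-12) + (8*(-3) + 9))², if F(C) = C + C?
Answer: 1521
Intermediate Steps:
F(C) = 2*C
(F(-12) + (8*(-3) + 9))² = (2*(-12) + (8*(-3) + 9))² = (-24 + (-24 + 9))² = (-24 - 15)² = (-39)² = 1521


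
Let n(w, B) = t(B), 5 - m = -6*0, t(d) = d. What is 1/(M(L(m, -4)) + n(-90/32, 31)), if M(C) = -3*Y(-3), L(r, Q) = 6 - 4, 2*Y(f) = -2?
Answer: 1/34 ≈ 0.029412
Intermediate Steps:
Y(f) = -1 (Y(f) = (½)*(-2) = -1)
m = 5 (m = 5 - (-6)*0 = 5 - 1*0 = 5 + 0 = 5)
n(w, B) = B
L(r, Q) = 2
M(C) = 3 (M(C) = -3*(-1) = 3)
1/(M(L(m, -4)) + n(-90/32, 31)) = 1/(3 + 31) = 1/34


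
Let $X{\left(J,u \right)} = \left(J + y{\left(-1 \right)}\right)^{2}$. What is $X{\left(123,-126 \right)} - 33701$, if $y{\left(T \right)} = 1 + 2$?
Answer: $-17825$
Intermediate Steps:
$y{\left(T \right)} = 3$
$X{\left(J,u \right)} = \left(3 + J\right)^{2}$ ($X{\left(J,u \right)} = \left(J + 3\right)^{2} = \left(3 + J\right)^{2}$)
$X{\left(123,-126 \right)} - 33701 = \left(3 + 123\right)^{2} - 33701 = 126^{2} - 33701 = 15876 - 33701 = -17825$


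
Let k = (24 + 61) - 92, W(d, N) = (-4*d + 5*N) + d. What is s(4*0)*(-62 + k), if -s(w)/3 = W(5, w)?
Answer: -3105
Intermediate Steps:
W(d, N) = -3*d + 5*N
s(w) = 45 - 15*w (s(w) = -3*(-3*5 + 5*w) = -3*(-15 + 5*w) = 45 - 15*w)
k = -7 (k = 85 - 92 = -7)
s(4*0)*(-62 + k) = (45 - 60*0)*(-62 - 7) = (45 - 15*0)*(-69) = (45 + 0)*(-69) = 45*(-69) = -3105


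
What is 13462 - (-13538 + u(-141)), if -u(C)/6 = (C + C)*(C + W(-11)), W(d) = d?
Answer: 284184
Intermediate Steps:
u(C) = -12*C*(-11 + C) (u(C) = -6*(C + C)*(C - 11) = -6*2*C*(-11 + C) = -12*C*(-11 + C))
13462 - (-13538 + u(-141)) = 13462 - (-13538 + 12*(-141)*(11 - 1*(-141))) = 13462 - (-13538 + 12*(-141)*(11 + 141)) = 13462 - (-13538 + 12*(-141)*152) = 13462 - (-13538 - 257184) = 13462 - 1*(-270722) = 13462 + 270722 = 284184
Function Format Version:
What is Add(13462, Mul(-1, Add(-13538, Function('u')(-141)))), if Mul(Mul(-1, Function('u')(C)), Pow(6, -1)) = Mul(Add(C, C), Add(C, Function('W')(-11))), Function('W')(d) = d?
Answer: 284184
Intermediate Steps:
Function('u')(C) = Mul(-12, C, Add(-11, C)) (Function('u')(C) = Mul(-6, Mul(Add(C, C), Add(C, -11))) = Mul(-6, Mul(Mul(2, C), Add(-11, C))) = Mul(-6, Mul(2, C, Add(-11, C))) = Mul(-12, C, Add(-11, C)))
Add(13462, Mul(-1, Add(-13538, Function('u')(-141)))) = Add(13462, Mul(-1, Add(-13538, Mul(12, -141, Add(11, Mul(-1, -141)))))) = Add(13462, Mul(-1, Add(-13538, Mul(12, -141, Add(11, 141))))) = Add(13462, Mul(-1, Add(-13538, Mul(12, -141, 152)))) = Add(13462, Mul(-1, Add(-13538, -257184))) = Add(13462, Mul(-1, -270722)) = Add(13462, 270722) = 284184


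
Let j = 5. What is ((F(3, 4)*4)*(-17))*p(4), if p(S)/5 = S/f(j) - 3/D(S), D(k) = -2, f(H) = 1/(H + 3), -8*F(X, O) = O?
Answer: 5695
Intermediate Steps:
F(X, O) = -O/8
f(H) = 1/(3 + H)
p(S) = 15/2 + 40*S (p(S) = 5*(S/(1/(3 + 5)) - 3/(-2)) = 5*(S/(1/8) - 3*(-½)) = 5*(S/(⅛) + 3/2) = 5*(S*8 + 3/2) = 5*(8*S + 3/2) = 5*(3/2 + 8*S) = 15/2 + 40*S)
((F(3, 4)*4)*(-17))*p(4) = ((-⅛*4*4)*(-17))*(15/2 + 40*4) = (-½*4*(-17))*(15/2 + 160) = -2*(-17)*(335/2) = 34*(335/2) = 5695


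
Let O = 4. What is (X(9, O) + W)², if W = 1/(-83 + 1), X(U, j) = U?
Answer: 543169/6724 ≈ 80.781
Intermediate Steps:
W = -1/82 (W = 1/(-82) = -1/82 ≈ -0.012195)
(X(9, O) + W)² = (9 - 1/82)² = (737/82)² = 543169/6724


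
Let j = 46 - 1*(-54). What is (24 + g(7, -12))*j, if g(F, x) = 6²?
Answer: 6000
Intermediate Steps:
j = 100 (j = 46 + 54 = 100)
g(F, x) = 36
(24 + g(7, -12))*j = (24 + 36)*100 = 60*100 = 6000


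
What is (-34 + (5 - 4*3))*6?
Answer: -246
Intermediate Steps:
(-34 + (5 - 4*3))*6 = (-34 + (5 - 12))*6 = (-34 - 7)*6 = -41*6 = -246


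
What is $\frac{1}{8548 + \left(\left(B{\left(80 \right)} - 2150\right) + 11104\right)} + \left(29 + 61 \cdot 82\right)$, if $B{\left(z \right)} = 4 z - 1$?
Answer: $\frac{89657452}{17821} \approx 5031.0$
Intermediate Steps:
$B{\left(z \right)} = -1 + 4 z$
$\frac{1}{8548 + \left(\left(B{\left(80 \right)} - 2150\right) + 11104\right)} + \left(29 + 61 \cdot 82\right) = \frac{1}{8548 + \left(\left(\left(-1 + 4 \cdot 80\right) - 2150\right) + 11104\right)} + \left(29 + 61 \cdot 82\right) = \frac{1}{8548 + \left(\left(\left(-1 + 320\right) - 2150\right) + 11104\right)} + \left(29 + 5002\right) = \frac{1}{8548 + \left(\left(319 - 2150\right) + 11104\right)} + 5031 = \frac{1}{8548 + \left(-1831 + 11104\right)} + 5031 = \frac{1}{8548 + 9273} + 5031 = \frac{1}{17821} + 5031 = \frac{89657452}{17821}$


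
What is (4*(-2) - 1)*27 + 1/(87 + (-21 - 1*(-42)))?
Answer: -26243/108 ≈ -242.99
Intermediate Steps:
(4*(-2) - 1)*27 + 1/(87 + (-21 - 1*(-42))) = (-8 - 1)*27 + 1/(87 + (-21 + 42)) = -9*27 + 1/(87 + 21) = -243 + 1/108 = -26243/108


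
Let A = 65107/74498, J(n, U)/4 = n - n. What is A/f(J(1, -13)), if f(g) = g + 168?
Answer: 9301/1787952 ≈ 0.0052020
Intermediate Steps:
J(n, U) = 0 (J(n, U) = 4*(n - n) = 4*0 = 0)
A = 65107/74498 (A = 65107*(1/74498) = 65107/74498 ≈ 0.87394)
f(g) = 168 + g
A/f(J(1, -13)) = 65107/(74498*(168 + 0)) = (65107/74498)/168 = (65107/74498)*(1/168) = 9301/1787952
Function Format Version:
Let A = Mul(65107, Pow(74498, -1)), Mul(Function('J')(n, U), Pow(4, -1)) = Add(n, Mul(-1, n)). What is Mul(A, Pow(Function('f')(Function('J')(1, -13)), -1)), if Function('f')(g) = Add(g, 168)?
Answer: Rational(9301, 1787952) ≈ 0.0052020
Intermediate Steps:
Function('J')(n, U) = 0 (Function('J')(n, U) = Mul(4, Add(n, Mul(-1, n))) = Mul(4, 0) = 0)
A = Rational(65107, 74498) (A = Mul(65107, Rational(1, 74498)) = Rational(65107, 74498) ≈ 0.87394)
Function('f')(g) = Add(168, g)
Mul(A, Pow(Function('f')(Function('J')(1, -13)), -1)) = Mul(Rational(65107, 74498), Pow(Add(168, 0), -1)) = Mul(Rational(65107, 74498), Pow(168, -1)) = Mul(Rational(65107, 74498), Rational(1, 168)) = Rational(9301, 1787952)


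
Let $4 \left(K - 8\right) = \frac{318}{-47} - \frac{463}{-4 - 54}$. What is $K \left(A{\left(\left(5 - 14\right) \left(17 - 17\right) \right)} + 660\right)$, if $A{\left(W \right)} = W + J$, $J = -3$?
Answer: $\frac{59490693}{10904} \approx 5455.9$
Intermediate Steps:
$K = \frac{90549}{10904}$ ($K = 8 + \frac{\frac{318}{-47} - \frac{463}{-4 - 54}}{4} = 8 + \frac{318 \left(- \frac{1}{47}\right) - \frac{463}{-4 - 54}}{4} = 8 + \frac{- \frac{318}{47} - \frac{463}{-58}}{4} = 8 + \frac{- \frac{318}{47} - - \frac{463}{58}}{4} = 8 + \frac{- \frac{318}{47} + \frac{463}{58}}{4} = 8 + \frac{1}{4} \cdot \frac{3317}{2726} = 8 + \frac{3317}{10904} = \frac{90549}{10904} \approx 8.3042$)
$A{\left(W \right)} = -3 + W$ ($A{\left(W \right)} = W - 3 = -3 + W$)
$K \left(A{\left(\left(5 - 14\right) \left(17 - 17\right) \right)} + 660\right) = \frac{90549 \left(\left(-3 + \left(5 - 14\right) \left(17 - 17\right)\right) + 660\right)}{10904} = \frac{90549 \left(\left(-3 - 0\right) + 660\right)}{10904} = \frac{90549 \left(\left(-3 + 0\right) + 660\right)}{10904} = \frac{90549 \left(-3 + 660\right)}{10904} = \frac{90549}{10904} \cdot 657 = \frac{59490693}{10904}$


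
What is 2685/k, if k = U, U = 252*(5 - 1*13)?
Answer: -895/672 ≈ -1.3318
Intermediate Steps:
U = -2016 (U = 252*(5 - 13) = 252*(-8) = -2016)
k = -2016
2685/k = 2685/(-2016) = 2685*(-1/2016) = -895/672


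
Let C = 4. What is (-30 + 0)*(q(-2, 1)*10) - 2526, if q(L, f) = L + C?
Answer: -3126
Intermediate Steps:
q(L, f) = 4 + L (q(L, f) = L + 4 = 4 + L)
(-30 + 0)*(q(-2, 1)*10) - 2526 = (-30 + 0)*((4 - 2)*10) - 2526 = -60*10 - 2526 = -30*20 - 2526 = -600 - 2526 = -3126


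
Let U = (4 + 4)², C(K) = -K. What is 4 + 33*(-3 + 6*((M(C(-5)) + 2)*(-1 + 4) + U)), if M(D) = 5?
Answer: 16735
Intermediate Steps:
U = 64 (U = 8² = 64)
4 + 33*(-3 + 6*((M(C(-5)) + 2)*(-1 + 4) + U)) = 4 + 33*(-3 + 6*((5 + 2)*(-1 + 4) + 64)) = 4 + 33*(-3 + 6*(7*3 + 64)) = 4 + 33*(-3 + 6*(21 + 64)) = 4 + 33*(-3 + 6*85) = 4 + 33*(-3 + 510) = 4 + 33*507 = 4 + 16731 = 16735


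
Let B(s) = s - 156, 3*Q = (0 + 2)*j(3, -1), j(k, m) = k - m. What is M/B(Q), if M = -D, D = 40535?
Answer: 24321/92 ≈ 264.36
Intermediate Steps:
M = -40535 (M = -1*40535 = -40535)
Q = 8/3 (Q = ((0 + 2)*(3 - 1*(-1)))/3 = (2*(3 + 1))/3 = (2*4)/3 = (⅓)*8 = 8/3 ≈ 2.6667)
B(s) = -156 + s
M/B(Q) = -40535/(-156 + 8/3) = -40535/(-460/3) = -40535*(-3/460) = 24321/92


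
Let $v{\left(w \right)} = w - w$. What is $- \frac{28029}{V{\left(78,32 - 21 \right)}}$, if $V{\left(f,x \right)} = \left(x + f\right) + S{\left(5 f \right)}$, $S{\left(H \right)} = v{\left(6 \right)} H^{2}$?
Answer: $- \frac{28029}{89} \approx -314.93$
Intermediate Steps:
$v{\left(w \right)} = 0$
$S{\left(H \right)} = 0$ ($S{\left(H \right)} = 0 H^{2} = 0$)
$V{\left(f,x \right)} = f + x$ ($V{\left(f,x \right)} = \left(x + f\right) + 0 = \left(f + x\right) + 0 = f + x$)
$- \frac{28029}{V{\left(78,32 - 21 \right)}} = - \frac{28029}{78 + \left(32 - 21\right)} = - \frac{28029}{78 + 11} = - \frac{28029}{89}$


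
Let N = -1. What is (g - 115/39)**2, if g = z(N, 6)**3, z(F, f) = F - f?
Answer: 182034064/1521 ≈ 1.1968e+5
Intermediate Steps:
g = -343 (g = (-1 - 1*6)**3 = (-1 - 6)**3 = (-7)**3 = -343)
(g - 115/39)**2 = (-343 - 115/39)**2 = (-13492/39)**2 = 182034064/1521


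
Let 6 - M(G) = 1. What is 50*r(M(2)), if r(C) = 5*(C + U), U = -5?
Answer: 0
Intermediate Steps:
M(G) = 5 (M(G) = 6 - 1*1 = 6 - 1 = 5)
r(C) = -25 + 5*C (r(C) = 5*(C - 5) = 5*(-5 + C) = -25 + 5*C)
50*r(M(2)) = 50*(-25 + 5*5) = 50*(-25 + 25) = 50*0 = 0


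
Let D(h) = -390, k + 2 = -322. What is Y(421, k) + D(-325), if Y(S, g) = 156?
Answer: -234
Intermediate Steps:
k = -324 (k = -2 - 322 = -324)
Y(421, k) + D(-325) = 156 - 390 = -234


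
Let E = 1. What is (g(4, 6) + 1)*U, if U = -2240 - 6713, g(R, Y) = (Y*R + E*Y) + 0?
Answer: -277543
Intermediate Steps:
g(R, Y) = Y + R*Y (g(R, Y) = (Y*R + 1*Y) + 0 = (R*Y + Y) + 0 = (Y + R*Y) + 0 = Y + R*Y)
U = -8953
(g(4, 6) + 1)*U = (6*(1 + 4) + 1)*(-8953) = (6*5 + 1)*(-8953) = (30 + 1)*(-8953) = 31*(-8953) = -277543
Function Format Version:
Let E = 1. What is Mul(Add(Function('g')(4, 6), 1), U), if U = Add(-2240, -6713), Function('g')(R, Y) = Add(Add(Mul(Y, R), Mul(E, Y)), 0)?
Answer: -277543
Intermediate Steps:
Function('g')(R, Y) = Add(Y, Mul(R, Y)) (Function('g')(R, Y) = Add(Add(Mul(Y, R), Mul(1, Y)), 0) = Add(Add(Mul(R, Y), Y), 0) = Add(Add(Y, Mul(R, Y)), 0) = Add(Y, Mul(R, Y)))
U = -8953
Mul(Add(Function('g')(4, 6), 1), U) = Mul(Add(Mul(6, Add(1, 4)), 1), -8953) = Mul(Add(Mul(6, 5), 1), -8953) = Mul(Add(30, 1), -8953) = Mul(31, -8953) = -277543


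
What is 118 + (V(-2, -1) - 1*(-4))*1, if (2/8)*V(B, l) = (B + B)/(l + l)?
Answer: 130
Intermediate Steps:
V(B, l) = 4*B/l (V(B, l) = 4*((B + B)/(l + l)) = 4*((2*B)/((2*l))) = 4*((2*B)*(1/(2*l))) = 4*(B/l) = 4*B/l)
118 + (V(-2, -1) - 1*(-4))*1 = 118 + (4*(-2)/(-1) - 1*(-4))*1 = 118 + (4*(-2)*(-1) + 4)*1 = 118 + (8 + 4)*1 = 118 + 12*1 = 118 + 12 = 130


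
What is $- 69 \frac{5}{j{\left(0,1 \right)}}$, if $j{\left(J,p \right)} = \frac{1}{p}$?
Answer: $-345$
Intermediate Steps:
$- 69 \frac{5}{j{\left(0,1 \right)}} = - 69 \frac{5}{1^{-1}} = - 69 \cdot \frac{5}{1} = - 69 \cdot 5 \cdot 1 = \left(-69\right) 5 = -345$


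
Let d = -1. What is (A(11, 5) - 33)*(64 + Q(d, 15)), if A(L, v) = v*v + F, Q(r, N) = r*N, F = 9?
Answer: 49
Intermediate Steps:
Q(r, N) = N*r
A(L, v) = 9 + v² (A(L, v) = v*v + 9 = v² + 9 = 9 + v²)
(A(11, 5) - 33)*(64 + Q(d, 15)) = ((9 + 5²) - 33)*(64 + 15*(-1)) = ((9 + 25) - 33)*(64 - 15) = (34 - 33)*49 = 1*49 = 49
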